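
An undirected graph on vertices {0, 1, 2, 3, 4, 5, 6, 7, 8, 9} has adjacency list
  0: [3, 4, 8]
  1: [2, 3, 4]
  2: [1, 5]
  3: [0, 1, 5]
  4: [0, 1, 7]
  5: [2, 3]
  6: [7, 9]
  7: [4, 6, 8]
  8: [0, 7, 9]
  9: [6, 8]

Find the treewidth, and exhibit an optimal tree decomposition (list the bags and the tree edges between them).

Treewidth 2.
Bags: B1 = {6, 8, 9}  B2 = {6, 7, 8}  B3 = {0, 7, 8}  B4 = {0, 4, 7}  B5 = {0, 3, 4}  B6 = {1, 3, 4}  B7 = {1, 3, 5}  B8 = {1, 2, 5}
Tree: B1–B2, B2–B3, B3–B4, B4–B5, B5–B6, B6–B7, B7–B8

Each bag holds 3 vertices, so the decomposition has width 2, which upper-bounds the treewidth. For the lower bound, G contains the cycle 9–6–7–8–9, so G is not a forest; only forests have treewidth ≤ 1, hence tw(G) ≥ 2. The upper and lower bounds meet at 2, so that is the treewidth.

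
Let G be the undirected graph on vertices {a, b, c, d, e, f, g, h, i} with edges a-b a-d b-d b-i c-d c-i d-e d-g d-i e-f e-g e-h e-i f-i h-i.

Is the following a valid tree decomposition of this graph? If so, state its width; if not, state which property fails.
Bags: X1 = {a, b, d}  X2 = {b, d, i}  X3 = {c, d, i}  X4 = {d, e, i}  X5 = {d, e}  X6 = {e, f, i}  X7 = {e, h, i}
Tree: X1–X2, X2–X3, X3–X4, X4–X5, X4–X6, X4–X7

A tree decomposition must satisfy three properties: every vertex lies in some bag; for every edge, both endpoints lie together in some bag; and for every vertex, the bags containing it form a connected subtree. Here vertex g appears in no bag, so the decomposition is invalid.

No — vertex g appears in no bag.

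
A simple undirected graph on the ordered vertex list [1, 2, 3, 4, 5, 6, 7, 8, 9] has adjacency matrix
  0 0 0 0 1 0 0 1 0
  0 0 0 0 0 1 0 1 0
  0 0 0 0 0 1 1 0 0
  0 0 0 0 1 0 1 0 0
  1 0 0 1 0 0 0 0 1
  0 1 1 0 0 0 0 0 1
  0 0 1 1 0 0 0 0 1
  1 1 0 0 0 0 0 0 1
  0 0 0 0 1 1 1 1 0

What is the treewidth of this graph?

A width-3 tree decomposition is:
Bags: B1 = {1, 2, 5, 8}  B2 = {2, 5, 8, 9}  B3 = {2, 5, 6, 9}  B4 = {4, 5, 6, 9}  B5 = {4, 6, 7, 9}  B6 = {3, 4, 6, 7}
Tree: B1–B2, B2–B3, B3–B4, B4–B5, B5–B6
The largest bag has 4 vertices, giving width 3; this decomposition certifies tw(G) ≤ 3. For the lower bound: the 4 vertex sets {1,2,8}, {5}, {9}, {3,4,6,7} are disjoint, each induces a connected subgraph, and every pair is joined by at least one edge of G. Contracting each set to a single vertex therefore yields K_{4} as a minor, and since treewidth is minor-monotone, tw(G) ≥ tw(K_{4}) = 3. Therefore the treewidth is 3.

3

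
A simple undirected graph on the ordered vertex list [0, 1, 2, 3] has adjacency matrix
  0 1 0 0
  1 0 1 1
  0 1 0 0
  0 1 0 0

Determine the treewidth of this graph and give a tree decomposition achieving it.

Each bag holds 2 vertices, so the decomposition has width 1, which upper-bounds the treewidth. Since G has at least one edge (e.g. 1–3), it is not an edgeless graph, so tw(G) ≥ 1. Therefore the treewidth is 1.

Treewidth 1.
One such decomposition:
Bags: B1 = {1, 3}  B2 = {0, 1}  B3 = {1, 2}
Tree: B1–B2, B1–B3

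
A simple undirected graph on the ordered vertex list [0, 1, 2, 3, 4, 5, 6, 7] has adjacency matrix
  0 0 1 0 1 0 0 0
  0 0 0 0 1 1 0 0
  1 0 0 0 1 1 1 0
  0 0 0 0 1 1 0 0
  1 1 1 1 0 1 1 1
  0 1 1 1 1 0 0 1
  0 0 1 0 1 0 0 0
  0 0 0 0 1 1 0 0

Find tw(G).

2

A width-2 tree decomposition is:
Bags: B1 = {3, 4, 5}  B2 = {2, 4, 5}  B3 = {0, 2, 4}  B4 = {4, 5, 7}  B5 = {2, 4, 6}  B6 = {1, 4, 5}
Tree: B1–B2, B2–B3, B1–B4, B2–B5, B2–B6
Each bag holds 3 vertices, so the decomposition has width 2, which upper-bounds the treewidth. On the other hand G contains the 3-clique {0, 2, 4}. A clique must lie in a single bag of any decomposition, so no decomposition can have width below 2. Therefore the treewidth is 2.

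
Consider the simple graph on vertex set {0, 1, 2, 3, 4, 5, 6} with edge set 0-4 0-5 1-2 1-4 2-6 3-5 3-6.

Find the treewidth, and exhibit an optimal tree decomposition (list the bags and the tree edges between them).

Every bag has size at most 3, so the width is 3 − 1 = 2 and tw(G) ≤ 2. The edges 3–5–0–4–1–2–6–3 form a cycle, so G is not a tree and its treewidth is at least 2. Therefore the treewidth is 2.

Treewidth 2.
One optimal decomposition is:
Bags: B1 = {0, 3, 5}  B2 = {0, 3, 4}  B3 = {1, 3, 4}  B4 = {1, 2, 3}  B5 = {2, 3, 6}
Tree: B1–B2, B2–B3, B3–B4, B4–B5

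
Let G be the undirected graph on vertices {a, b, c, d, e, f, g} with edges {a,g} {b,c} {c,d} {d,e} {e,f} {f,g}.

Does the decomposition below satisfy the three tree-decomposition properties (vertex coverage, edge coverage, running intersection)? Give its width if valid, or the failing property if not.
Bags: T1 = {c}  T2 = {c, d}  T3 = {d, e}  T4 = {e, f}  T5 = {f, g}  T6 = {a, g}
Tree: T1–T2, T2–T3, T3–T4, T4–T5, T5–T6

No — vertex b appears in no bag.

A tree decomposition must satisfy three properties: every vertex lies in some bag; for every edge, both endpoints lie together in some bag; and for every vertex, the bags containing it form a connected subtree. Here vertex b appears in no bag, so the decomposition is invalid.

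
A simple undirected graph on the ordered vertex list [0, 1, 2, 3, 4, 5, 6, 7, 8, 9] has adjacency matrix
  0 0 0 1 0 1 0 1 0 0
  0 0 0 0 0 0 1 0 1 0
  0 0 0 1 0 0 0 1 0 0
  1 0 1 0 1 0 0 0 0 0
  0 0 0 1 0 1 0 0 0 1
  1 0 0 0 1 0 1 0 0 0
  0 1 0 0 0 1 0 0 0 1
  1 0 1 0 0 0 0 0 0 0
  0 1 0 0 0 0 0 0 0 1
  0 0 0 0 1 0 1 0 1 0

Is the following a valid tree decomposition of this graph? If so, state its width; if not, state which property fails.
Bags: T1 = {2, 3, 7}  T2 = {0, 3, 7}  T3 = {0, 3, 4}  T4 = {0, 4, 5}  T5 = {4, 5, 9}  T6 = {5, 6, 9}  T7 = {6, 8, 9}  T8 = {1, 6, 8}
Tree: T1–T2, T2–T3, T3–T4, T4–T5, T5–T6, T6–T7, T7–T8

Yes; width 2.

Checking the three conditions: (i) the bags cover all of {0, 1, 2, 3, 4, 5, 6, 7, 8, 9}; (ii) for each edge, some bag contains both endpoints; (iii) the bags containing any fixed vertex form a subtree. All hold, so the decomposition is valid with width 3 − 1 = 2.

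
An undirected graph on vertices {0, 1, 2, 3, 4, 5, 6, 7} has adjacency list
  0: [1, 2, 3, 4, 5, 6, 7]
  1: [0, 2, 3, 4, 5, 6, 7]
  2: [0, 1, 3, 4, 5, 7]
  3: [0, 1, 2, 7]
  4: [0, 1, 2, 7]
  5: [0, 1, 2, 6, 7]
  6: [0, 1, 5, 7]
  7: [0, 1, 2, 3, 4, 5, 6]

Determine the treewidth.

4

A width-4 tree decomposition is:
Bags: B1 = {0, 1, 2, 4, 7}  B2 = {0, 1, 2, 3, 7}  B3 = {0, 1, 2, 5, 7}  B4 = {0, 1, 5, 6, 7}
Tree: B1–B2, B1–B3, B3–B4
Each bag holds 5 vertices, so the decomposition has width 4, which upper-bounds the treewidth. On the other hand G contains the 5-clique {0, 1, 2, 3, 7}. A clique must lie in a single bag of any decomposition, so no decomposition can have width below 4. Therefore the treewidth is 4.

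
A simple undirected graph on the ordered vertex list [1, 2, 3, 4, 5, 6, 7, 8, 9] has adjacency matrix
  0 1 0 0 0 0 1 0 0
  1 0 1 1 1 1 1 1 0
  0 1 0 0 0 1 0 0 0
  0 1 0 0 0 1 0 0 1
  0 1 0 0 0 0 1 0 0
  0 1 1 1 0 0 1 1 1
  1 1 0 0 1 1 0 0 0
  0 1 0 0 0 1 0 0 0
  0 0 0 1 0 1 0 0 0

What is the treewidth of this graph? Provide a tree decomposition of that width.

Each bag holds 3 vertices, so the decomposition has width 2, which upper-bounds the treewidth. On the other hand G contains the 3-clique {4, 6, 9}. A clique must lie in a single bag of any decomposition, so no decomposition can have width below 2. Combining the bounds, tw(G) = 2.

Treewidth 2.
Bags: B1 = {2, 6, 8}  B2 = {2, 6, 7}  B3 = {2, 4, 6}  B4 = {4, 6, 9}  B5 = {1, 2, 7}  B6 = {2, 3, 6}  B7 = {2, 5, 7}
Tree: B1–B2, B2–B3, B3–B4, B2–B5, B2–B6, B2–B7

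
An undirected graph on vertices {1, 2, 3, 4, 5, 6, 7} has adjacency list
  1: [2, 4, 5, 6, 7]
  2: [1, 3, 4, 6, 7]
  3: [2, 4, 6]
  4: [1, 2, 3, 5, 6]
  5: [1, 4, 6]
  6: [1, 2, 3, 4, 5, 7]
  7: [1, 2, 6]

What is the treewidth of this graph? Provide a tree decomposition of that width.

Treewidth 3.
One optimal decomposition is:
Bags: B1 = {1, 4, 5, 6}  B2 = {1, 2, 4, 6}  B3 = {1, 2, 6, 7}  B4 = {2, 3, 4, 6}
Tree: B1–B2, B2–B3, B2–B4

The largest bag has 4 vertices, giving width 3; this decomposition certifies tw(G) ≤ 3. For the lower bound, the 4 vertices {1, 2, 4, 6} are pairwise adjacent, and any tree decomposition puts a clique entirely inside one bag — forcing width ≥ 3. The upper and lower bounds meet at 3, so that is the treewidth.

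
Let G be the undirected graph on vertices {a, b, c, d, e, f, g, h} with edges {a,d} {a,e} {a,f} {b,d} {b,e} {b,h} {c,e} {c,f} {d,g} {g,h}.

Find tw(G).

A width-2 tree decomposition is:
Bags: B1 = {b, g, h}  B2 = {b, d, g}  B3 = {b, d, e}  B4 = {a, d, e}  B5 = {a, c, e}  B6 = {a, c, f}
Tree: B1–B2, B2–B3, B3–B4, B4–B5, B5–B6
Each bag holds 3 vertices, so the decomposition has width 2, which upper-bounds the treewidth. Since h–g–d–b–h is a cycle in G, G is not acyclic. Forests are exactly the graphs of treewidth ≤ 1, so tw(G) ≥ 2. Combining the bounds, tw(G) = 2.

2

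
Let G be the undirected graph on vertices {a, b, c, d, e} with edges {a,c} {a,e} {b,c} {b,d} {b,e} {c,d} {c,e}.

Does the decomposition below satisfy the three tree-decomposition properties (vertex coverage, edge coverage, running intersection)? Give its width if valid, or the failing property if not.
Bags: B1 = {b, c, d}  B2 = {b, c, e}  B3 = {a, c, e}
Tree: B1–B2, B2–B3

Checking the three conditions: (i) the bags cover all of {a, b, c, d, e}; (ii) for each edge, some bag contains both endpoints; (iii) the bags containing any fixed vertex form a subtree. All hold, so the decomposition is valid with width 3 − 1 = 2.

Yes; width 2.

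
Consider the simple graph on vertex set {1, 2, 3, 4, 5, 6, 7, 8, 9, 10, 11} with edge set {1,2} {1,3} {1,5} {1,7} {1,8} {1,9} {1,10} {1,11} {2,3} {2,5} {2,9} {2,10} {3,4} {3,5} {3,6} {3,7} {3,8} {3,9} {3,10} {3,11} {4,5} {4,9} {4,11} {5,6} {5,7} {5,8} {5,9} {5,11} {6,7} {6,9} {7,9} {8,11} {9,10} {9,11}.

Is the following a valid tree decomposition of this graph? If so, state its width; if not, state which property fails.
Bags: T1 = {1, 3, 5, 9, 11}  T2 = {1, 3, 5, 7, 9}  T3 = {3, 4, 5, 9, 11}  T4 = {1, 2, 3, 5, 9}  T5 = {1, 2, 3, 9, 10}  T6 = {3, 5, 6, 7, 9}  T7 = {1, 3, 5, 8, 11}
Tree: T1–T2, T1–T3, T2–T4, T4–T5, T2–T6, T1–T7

Yes; width 4.

Every vertex of G appears in some bag (union = {1, 2, 3, 4, 5, 6, 7, 8, 9, 10, 11}); every edge is covered by a bag; and for each vertex v the set of bags containing v is connected in the bag tree. The decomposition is therefore valid. The largest bag has 5 vertices, so the width is 4.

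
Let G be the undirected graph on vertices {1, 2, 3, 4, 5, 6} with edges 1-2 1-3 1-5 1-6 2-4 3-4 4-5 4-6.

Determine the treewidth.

2

A width-2 tree decomposition is:
Bags: B1 = {1, 3, 4}  B2 = {1, 4, 5}  B3 = {1, 4, 6}  B4 = {1, 2, 4}
Tree: B1–B2, B2–B3, B3–B4
Each bag holds 3 vertices, so the decomposition has width 2, which upper-bounds the treewidth. For the lower bound, G contains the cycle 4–3–1–5–4, so G is not a forest; only forests have treewidth ≤ 1, hence tw(G) ≥ 2. Therefore the treewidth is 2.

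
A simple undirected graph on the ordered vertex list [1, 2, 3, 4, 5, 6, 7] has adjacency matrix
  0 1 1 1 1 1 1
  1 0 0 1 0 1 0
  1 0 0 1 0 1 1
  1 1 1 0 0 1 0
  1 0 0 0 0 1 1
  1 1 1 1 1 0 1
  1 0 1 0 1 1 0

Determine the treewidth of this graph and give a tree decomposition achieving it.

Treewidth 3.
Bags: B1 = {1, 3, 4, 6}  B2 = {1, 2, 4, 6}  B3 = {1, 3, 6, 7}  B4 = {1, 5, 6, 7}
Tree: B1–B2, B1–B3, B3–B4

Every bag has size at most 4, so the width is 4 − 1 = 3 and tw(G) ≤ 3. Conversely, {1, 2, 4, 6} is a clique of size 4, and the vertices of any clique must share a bag in every tree decomposition; so some bag has ≥ 4 vertices and tw(G) ≥ 3. The upper and lower bounds meet at 3, so that is the treewidth.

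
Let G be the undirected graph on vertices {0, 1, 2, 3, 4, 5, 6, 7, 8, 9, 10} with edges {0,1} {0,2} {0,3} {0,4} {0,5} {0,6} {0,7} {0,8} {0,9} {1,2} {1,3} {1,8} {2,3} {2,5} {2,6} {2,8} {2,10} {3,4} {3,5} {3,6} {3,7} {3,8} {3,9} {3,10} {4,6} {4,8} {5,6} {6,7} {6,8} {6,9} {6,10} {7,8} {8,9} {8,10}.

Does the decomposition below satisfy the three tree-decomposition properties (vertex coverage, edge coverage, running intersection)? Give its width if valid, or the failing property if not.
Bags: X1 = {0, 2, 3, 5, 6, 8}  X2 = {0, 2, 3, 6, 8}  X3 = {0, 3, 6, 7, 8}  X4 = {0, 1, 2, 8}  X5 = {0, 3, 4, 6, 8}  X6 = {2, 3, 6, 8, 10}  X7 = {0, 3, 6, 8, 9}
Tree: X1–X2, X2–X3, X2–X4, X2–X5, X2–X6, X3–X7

No — edge (3,1) lies in no bag.

A tree decomposition must satisfy three properties: every vertex lies in some bag; for every edge, both endpoints lie together in some bag; and for every vertex, the bags containing it form a connected subtree. Here edge (3,1) lies in no bag, so the decomposition is invalid.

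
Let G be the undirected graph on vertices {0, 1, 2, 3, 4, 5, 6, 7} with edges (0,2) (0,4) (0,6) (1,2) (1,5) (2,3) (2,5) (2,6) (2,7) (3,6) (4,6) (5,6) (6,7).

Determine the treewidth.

2

A width-2 tree decomposition is:
Bags: B1 = {2, 3, 6}  B2 = {2, 5, 6}  B3 = {1, 2, 5}  B4 = {0, 2, 6}  B5 = {0, 4, 6}  B6 = {2, 6, 7}
Tree: B1–B2, B2–B3, B2–B4, B4–B5, B4–B6
Every bag has size at most 3, so the width is 3 − 1 = 2 and tw(G) ≤ 2. For the lower bound, the 3 vertices {1, 2, 5} are pairwise adjacent, and any tree decomposition puts a clique entirely inside one bag — forcing width ≥ 2. The upper and lower bounds meet at 2, so that is the treewidth.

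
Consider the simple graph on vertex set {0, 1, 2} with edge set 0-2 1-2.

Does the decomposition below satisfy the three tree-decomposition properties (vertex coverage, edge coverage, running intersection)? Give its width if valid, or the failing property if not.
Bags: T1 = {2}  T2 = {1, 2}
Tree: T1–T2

A tree decomposition must satisfy three properties: every vertex lies in some bag; for every edge, both endpoints lie together in some bag; and for every vertex, the bags containing it form a connected subtree. Here vertex 0 appears in no bag, so the decomposition is invalid.

No — vertex 0 appears in no bag.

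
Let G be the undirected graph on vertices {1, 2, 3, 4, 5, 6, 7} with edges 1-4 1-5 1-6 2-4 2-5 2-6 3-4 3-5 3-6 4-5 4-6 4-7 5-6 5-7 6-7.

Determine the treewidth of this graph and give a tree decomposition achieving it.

Treewidth 3.
One such decomposition:
Bags: B1 = {3, 4, 5, 6}  B2 = {1, 4, 5, 6}  B3 = {2, 4, 5, 6}  B4 = {4, 5, 6, 7}
Tree: B1–B2, B1–B3, B1–B4

Each bag holds 4 vertices, so the decomposition has width 3, which upper-bounds the treewidth. Conversely, {1, 4, 5, 6} is a clique of size 4, and the vertices of any clique must share a bag in every tree decomposition; so some bag has ≥ 4 vertices and tw(G) ≥ 3. Therefore the treewidth is 3.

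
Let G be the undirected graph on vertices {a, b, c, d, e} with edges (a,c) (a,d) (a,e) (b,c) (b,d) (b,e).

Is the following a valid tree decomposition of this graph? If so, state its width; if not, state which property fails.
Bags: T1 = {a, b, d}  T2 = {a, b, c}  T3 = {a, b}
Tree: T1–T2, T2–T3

No — vertex e appears in no bag.

A tree decomposition must satisfy three properties: every vertex lies in some bag; for every edge, both endpoints lie together in some bag; and for every vertex, the bags containing it form a connected subtree. Here vertex e appears in no bag, so the decomposition is invalid.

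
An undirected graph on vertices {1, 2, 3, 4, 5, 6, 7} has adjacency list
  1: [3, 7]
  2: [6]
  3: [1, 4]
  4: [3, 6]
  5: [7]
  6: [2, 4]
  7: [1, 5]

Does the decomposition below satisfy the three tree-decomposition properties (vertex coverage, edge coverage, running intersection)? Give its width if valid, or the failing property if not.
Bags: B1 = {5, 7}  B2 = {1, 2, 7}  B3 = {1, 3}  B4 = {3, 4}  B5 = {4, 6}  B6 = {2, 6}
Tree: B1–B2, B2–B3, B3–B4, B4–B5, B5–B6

A tree decomposition must satisfy three properties: every vertex lies in some bag; for every edge, both endpoints lie together in some bag; and for every vertex, the bags containing it form a connected subtree. Here bags containing vertex 2 are not connected in the tree, so the decomposition is invalid.

No — bags containing vertex 2 are not connected in the tree.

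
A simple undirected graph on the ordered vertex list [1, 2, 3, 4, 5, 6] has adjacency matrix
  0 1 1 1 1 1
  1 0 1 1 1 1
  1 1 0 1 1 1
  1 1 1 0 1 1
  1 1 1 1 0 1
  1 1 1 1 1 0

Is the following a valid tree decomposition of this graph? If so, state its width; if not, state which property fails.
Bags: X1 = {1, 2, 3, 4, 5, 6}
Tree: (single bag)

Yes; width 5.

Checking the three conditions: (i) the bags cover all of {1, 2, 3, 4, 5, 6}; (ii) for each edge, some bag contains both endpoints; (iii) the bags containing any fixed vertex form a subtree. All hold, so the decomposition is valid with width 6 − 1 = 5.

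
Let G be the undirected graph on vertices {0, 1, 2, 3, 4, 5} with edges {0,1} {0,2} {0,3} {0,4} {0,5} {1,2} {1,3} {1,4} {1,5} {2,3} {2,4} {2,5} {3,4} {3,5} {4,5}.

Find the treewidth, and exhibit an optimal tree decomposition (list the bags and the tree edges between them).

Treewidth 5.
One such decomposition:
Bags: B1 = {0, 1, 2, 3, 4, 5}
Tree: (single bag)

With just one bag of size 6, the width is 6 − 1 = 5, so tw(G) ≤ 5. On the other hand G contains the 6-clique {0, 1, 2, 3, 4, 5}. A clique must lie in a single bag of any decomposition, so no decomposition can have width below 5. Hence tw(G) = 5 exactly.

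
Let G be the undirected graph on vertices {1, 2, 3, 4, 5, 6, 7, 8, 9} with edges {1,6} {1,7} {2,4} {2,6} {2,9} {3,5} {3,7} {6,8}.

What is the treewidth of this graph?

A width-1 tree decomposition is:
Bags: B1 = {2, 6}  B2 = {6, 8}  B3 = {2, 4}  B4 = {1, 6}  B5 = {2, 9}  B6 = {1, 7}  B7 = {3, 7}  B8 = {3, 5}
Tree: B1–B2, B1–B3, B2–B4, B3–B5, B4–B6, B6–B7, B7–B8
Each bag holds 2 vertices, so the decomposition has width 1, which upper-bounds the treewidth. Any graph with an edge has treewidth ≥ 1, and G has the edge 6–2. Hence tw(G) = 1 exactly.

1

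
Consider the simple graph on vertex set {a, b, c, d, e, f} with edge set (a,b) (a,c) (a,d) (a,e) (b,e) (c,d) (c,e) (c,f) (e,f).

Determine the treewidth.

2

A width-2 tree decomposition is:
Bags: B1 = {a, b, e}  B2 = {a, c, e}  B3 = {c, e, f}  B4 = {a, c, d}
Tree: B1–B2, B2–B3, B2–B4
Each bag holds 3 vertices, so the decomposition has width 2, which upper-bounds the treewidth. On the other hand G contains the 3-clique {a, c, d}. A clique must lie in a single bag of any decomposition, so no decomposition can have width below 2. Hence tw(G) = 2 exactly.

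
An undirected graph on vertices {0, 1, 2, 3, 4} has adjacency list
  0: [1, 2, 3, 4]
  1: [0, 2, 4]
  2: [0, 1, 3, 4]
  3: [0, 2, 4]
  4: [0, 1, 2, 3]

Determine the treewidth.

A width-3 tree decomposition is:
Bags: B1 = {0, 1, 2, 4}  B2 = {0, 2, 3, 4}
Tree: B1–B2
Each bag holds 4 vertices, so the decomposition has width 3, which upper-bounds the treewidth. On the other hand G contains the 4-clique {0, 1, 2, 4}. A clique must lie in a single bag of any decomposition, so no decomposition can have width below 3. The upper and lower bounds meet at 3, so that is the treewidth.

3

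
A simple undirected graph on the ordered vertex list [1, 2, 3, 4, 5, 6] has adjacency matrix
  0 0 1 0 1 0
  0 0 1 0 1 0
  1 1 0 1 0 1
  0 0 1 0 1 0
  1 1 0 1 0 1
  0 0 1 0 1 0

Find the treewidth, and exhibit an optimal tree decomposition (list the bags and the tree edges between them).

Each bag holds 3 vertices, so the decomposition has width 2, which upper-bounds the treewidth. For the lower bound, G contains the cycle 2–3–6–5–2, so G is not a forest; only forests have treewidth ≤ 1, hence tw(G) ≥ 2. Therefore the treewidth is 2.

Treewidth 2.
One optimal decomposition is:
Bags: B1 = {2, 3, 5}  B2 = {3, 5, 6}  B3 = {3, 4, 5}  B4 = {1, 3, 5}
Tree: B1–B2, B2–B3, B3–B4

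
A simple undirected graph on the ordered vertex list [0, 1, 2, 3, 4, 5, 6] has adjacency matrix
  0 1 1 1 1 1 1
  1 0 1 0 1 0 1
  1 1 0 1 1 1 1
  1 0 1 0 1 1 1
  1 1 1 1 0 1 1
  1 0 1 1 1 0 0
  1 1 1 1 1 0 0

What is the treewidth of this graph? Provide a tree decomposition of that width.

The largest bag has 5 vertices, giving width 4; this decomposition certifies tw(G) ≤ 4. On the other hand G contains the 5-clique {0, 1, 2, 4, 6}. A clique must lie in a single bag of any decomposition, so no decomposition can have width below 4. Combining the bounds, tw(G) = 4.

Treewidth 4.
One such decomposition:
Bags: B1 = {0, 2, 3, 4, 5}  B2 = {0, 2, 3, 4, 6}  B3 = {0, 1, 2, 4, 6}
Tree: B1–B2, B2–B3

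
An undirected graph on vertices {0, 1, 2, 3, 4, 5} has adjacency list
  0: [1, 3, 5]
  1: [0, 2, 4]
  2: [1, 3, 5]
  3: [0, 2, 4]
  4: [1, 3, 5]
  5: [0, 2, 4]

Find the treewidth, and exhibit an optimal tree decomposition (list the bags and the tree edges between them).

Treewidth 3.
One such decomposition:
Bags: B1 = {1, 3, 4, 5}  B2 = {0, 1, 3, 5}  B3 = {1, 2, 3, 5}
Tree: B1–B2, B2–B3

Every bag has size at most 4, so the width is 4 − 1 = 3 and tw(G) ≤ 3. For the lower bound: the 4 vertex sets {1,4}, {0,3}, {5}, {2} are disjoint, each induces a connected subgraph, and every pair is joined by at least one edge of G. Contracting each set to a single vertex therefore yields K_{4} as a minor, and since treewidth is minor-monotone, tw(G) ≥ tw(K_{4}) = 3. Hence tw(G) = 3 exactly.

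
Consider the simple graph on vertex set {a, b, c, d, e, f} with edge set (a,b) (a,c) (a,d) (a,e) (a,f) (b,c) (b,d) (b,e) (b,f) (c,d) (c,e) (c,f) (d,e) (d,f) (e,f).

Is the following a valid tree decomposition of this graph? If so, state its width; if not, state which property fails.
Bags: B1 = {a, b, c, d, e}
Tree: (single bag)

No — vertex f appears in no bag.

A tree decomposition must satisfy three properties: every vertex lies in some bag; for every edge, both endpoints lie together in some bag; and for every vertex, the bags containing it form a connected subtree. Here vertex f appears in no bag, so the decomposition is invalid.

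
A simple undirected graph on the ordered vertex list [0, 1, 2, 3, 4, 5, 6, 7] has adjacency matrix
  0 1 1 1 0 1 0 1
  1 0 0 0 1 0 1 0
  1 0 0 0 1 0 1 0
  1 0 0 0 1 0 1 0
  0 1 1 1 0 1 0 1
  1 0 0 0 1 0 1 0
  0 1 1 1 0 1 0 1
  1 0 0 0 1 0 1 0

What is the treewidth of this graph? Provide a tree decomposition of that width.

The largest bag has 4 vertices, giving width 3; this decomposition certifies tw(G) ≤ 3. For the lower bound: the 4 vertex sets {1,6}, {3,4}, {0}, {5} are disjoint, each induces a connected subgraph, and every pair is joined by at least one edge of G. Contracting each set to a single vertex therefore yields K_{4} as a minor, and since treewidth is minor-monotone, tw(G) ≥ tw(K_{4}) = 3. The upper and lower bounds meet at 3, so that is the treewidth.

Treewidth 3.
Bags: B1 = {0, 1, 4, 6}  B2 = {0, 3, 4, 6}  B3 = {0, 4, 5, 6}  B4 = {0, 4, 6, 7}  B5 = {0, 2, 4, 6}
Tree: B1–B2, B2–B3, B3–B4, B4–B5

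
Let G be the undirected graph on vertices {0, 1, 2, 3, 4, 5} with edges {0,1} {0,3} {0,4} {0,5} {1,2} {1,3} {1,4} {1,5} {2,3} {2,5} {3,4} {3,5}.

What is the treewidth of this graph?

3

A width-3 tree decomposition is:
Bags: B1 = {0, 1, 3, 4}  B2 = {0, 1, 3, 5}  B3 = {1, 2, 3, 5}
Tree: B1–B2, B2–B3
Each bag holds 4 vertices, so the decomposition has width 3, which upper-bounds the treewidth. Conversely, {0, 1, 3, 4} is a clique of size 4, and the vertices of any clique must share a bag in every tree decomposition; so some bag has ≥ 4 vertices and tw(G) ≥ 3. Hence tw(G) = 3 exactly.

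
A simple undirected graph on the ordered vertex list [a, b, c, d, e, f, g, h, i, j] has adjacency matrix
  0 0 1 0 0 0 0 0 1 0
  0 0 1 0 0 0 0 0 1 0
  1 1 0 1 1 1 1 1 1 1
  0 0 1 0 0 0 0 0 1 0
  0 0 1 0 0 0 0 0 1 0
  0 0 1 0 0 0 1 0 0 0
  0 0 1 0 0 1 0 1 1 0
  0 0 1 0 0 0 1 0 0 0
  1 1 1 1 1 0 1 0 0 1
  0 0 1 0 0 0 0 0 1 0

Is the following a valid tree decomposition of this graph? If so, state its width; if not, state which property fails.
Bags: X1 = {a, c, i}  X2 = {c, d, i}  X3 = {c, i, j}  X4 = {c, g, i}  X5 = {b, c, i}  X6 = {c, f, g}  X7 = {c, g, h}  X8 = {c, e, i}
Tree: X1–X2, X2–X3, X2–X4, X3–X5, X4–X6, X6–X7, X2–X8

Yes; width 2.

Vertex coverage: the bags together contain {a, b, c, d, e, f, g, h, i, j}, the full vertex set. Edge coverage: each edge of G has both endpoints in at least one bag. Running intersection: for every vertex, the bags containing it form a connected subtree. All three properties hold, so this is a valid tree decomposition of width max|bag| − 1 = 2, and hence tw(G) ≤ 2.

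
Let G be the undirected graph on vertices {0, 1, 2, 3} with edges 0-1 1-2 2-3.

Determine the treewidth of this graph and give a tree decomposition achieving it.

Treewidth 1.
One optimal decomposition is:
Bags: B1 = {0, 1}  B2 = {1, 2}  B3 = {2, 3}
Tree: B1–B2, B2–B3

Each bag holds 2 vertices, so the decomposition has width 1, which upper-bounds the treewidth. Any graph with an edge has treewidth ≥ 1, and G has the edge 0–1. Hence tw(G) = 1 exactly.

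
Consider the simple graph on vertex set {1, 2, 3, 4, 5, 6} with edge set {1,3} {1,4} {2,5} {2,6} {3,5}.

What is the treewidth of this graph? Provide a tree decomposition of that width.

Treewidth 1.
Bags: B1 = {1, 4}  B2 = {1, 3}  B3 = {3, 5}  B4 = {2, 5}  B5 = {2, 6}
Tree: B1–B2, B2–B3, B3–B4, B4–B5

The largest bag has 2 vertices, giving width 1; this decomposition certifies tw(G) ≤ 1. G has an edge, so its treewidth is at least 1. Hence tw(G) = 1 exactly.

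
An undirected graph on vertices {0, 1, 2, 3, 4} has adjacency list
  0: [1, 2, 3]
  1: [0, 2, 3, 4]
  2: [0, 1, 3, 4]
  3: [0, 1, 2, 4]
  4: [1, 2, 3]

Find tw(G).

A width-3 tree decomposition is:
Bags: B1 = {0, 1, 2, 3}  B2 = {1, 2, 3, 4}
Tree: B1–B2
The largest bag has 4 vertices, giving width 3; this decomposition certifies tw(G) ≤ 3. On the other hand G contains the 4-clique {0, 1, 2, 3}. A clique must lie in a single bag of any decomposition, so no decomposition can have width below 3. Combining the bounds, tw(G) = 3.

3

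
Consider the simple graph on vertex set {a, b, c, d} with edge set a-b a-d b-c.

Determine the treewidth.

1

A width-1 tree decomposition is:
Bags: B1 = {a, d}  B2 = {a, b}  B3 = {b, c}
Tree: B1–B2, B2–B3
The largest bag has 2 vertices, giving width 1; this decomposition certifies tw(G) ≤ 1. Any graph with an edge has treewidth ≥ 1, and G has the edge d–a. Combining the bounds, tw(G) = 1.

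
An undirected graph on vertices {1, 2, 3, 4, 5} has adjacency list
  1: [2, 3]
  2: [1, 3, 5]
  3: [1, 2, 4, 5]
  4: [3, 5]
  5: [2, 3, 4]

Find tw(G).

2

A width-2 tree decomposition is:
Bags: B1 = {3, 4, 5}  B2 = {2, 3, 5}  B3 = {1, 2, 3}
Tree: B1–B2, B2–B3
Every bag has size at most 3, so the width is 3 − 1 = 2 and tw(G) ≤ 2. On the other hand G contains the 3-clique {1, 2, 3}. A clique must lie in a single bag of any decomposition, so no decomposition can have width below 2. Hence tw(G) = 2 exactly.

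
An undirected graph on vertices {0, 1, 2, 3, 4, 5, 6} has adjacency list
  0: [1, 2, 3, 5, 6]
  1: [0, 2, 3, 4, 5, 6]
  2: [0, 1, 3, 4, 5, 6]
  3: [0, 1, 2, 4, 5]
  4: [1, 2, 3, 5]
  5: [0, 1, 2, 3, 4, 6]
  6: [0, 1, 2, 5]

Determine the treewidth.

A width-4 tree decomposition is:
Bags: B1 = {0, 1, 2, 3, 5}  B2 = {0, 1, 2, 5, 6}  B3 = {1, 2, 3, 4, 5}
Tree: B1–B2, B1–B3
The largest bag has 5 vertices, giving width 4; this decomposition certifies tw(G) ≤ 4. Conversely, {0, 1, 2, 3, 5} is a clique of size 5, and the vertices of any clique must share a bag in every tree decomposition; so some bag has ≥ 5 vertices and tw(G) ≥ 4. Hence tw(G) = 4 exactly.

4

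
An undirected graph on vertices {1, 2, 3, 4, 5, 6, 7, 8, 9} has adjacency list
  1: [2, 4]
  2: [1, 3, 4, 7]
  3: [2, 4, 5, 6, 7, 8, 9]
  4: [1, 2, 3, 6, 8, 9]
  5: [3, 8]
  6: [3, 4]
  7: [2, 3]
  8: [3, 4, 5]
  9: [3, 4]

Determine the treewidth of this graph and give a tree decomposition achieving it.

Treewidth 2.
Bags: B1 = {3, 4, 8}  B2 = {2, 3, 4}  B3 = {1, 2, 4}  B4 = {3, 4, 9}  B5 = {3, 5, 8}  B6 = {3, 4, 6}  B7 = {2, 3, 7}
Tree: B1–B2, B2–B3, B2–B4, B1–B5, B1–B6, B2–B7

Each bag holds 3 vertices, so the decomposition has width 2, which upper-bounds the treewidth. For the lower bound, the 3 vertices {1, 2, 4} are pairwise adjacent, and any tree decomposition puts a clique entirely inside one bag — forcing width ≥ 2. Combining the bounds, tw(G) = 2.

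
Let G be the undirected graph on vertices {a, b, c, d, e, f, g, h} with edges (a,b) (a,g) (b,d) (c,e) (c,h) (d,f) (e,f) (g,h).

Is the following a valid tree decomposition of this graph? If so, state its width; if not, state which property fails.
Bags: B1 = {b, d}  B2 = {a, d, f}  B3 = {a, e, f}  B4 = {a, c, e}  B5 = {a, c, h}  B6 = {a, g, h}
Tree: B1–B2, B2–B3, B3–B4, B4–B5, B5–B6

No — edge (a,b) lies in no bag.

A tree decomposition must satisfy three properties: every vertex lies in some bag; for every edge, both endpoints lie together in some bag; and for every vertex, the bags containing it form a connected subtree. Here edge (a,b) lies in no bag, so the decomposition is invalid.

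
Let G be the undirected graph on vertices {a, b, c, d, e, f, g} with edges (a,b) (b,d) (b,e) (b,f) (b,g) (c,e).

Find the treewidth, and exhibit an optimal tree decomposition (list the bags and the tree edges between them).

Each bag holds 2 vertices, so the decomposition has width 1, which upper-bounds the treewidth. Any graph with an edge has treewidth ≥ 1, and G has the edge b–f. Therefore the treewidth is 1.

Treewidth 1.
Bags: B1 = {b, f}  B2 = {b, d}  B3 = {a, b}  B4 = {b, g}  B5 = {b, e}  B6 = {c, e}
Tree: B1–B2, B2–B3, B1–B4, B2–B5, B5–B6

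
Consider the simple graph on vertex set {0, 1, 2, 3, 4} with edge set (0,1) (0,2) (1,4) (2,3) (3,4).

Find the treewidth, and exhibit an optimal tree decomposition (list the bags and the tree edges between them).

Treewidth 2.
Bags: B1 = {2, 3, 4}  B2 = {1, 2, 4}  B3 = {0, 1, 2}
Tree: B1–B2, B2–B3

The largest bag has 3 vertices, giving width 2; this decomposition certifies tw(G) ≤ 2. For the lower bound, G contains the cycle 2–3–4–1–0–2, so G is not a forest; only forests have treewidth ≤ 1, hence tw(G) ≥ 2. Hence tw(G) = 2 exactly.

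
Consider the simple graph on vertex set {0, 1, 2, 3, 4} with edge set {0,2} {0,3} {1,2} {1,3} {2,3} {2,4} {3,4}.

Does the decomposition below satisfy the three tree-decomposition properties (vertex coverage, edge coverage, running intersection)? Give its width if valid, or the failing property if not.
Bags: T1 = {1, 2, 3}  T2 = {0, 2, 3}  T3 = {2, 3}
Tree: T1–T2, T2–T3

A tree decomposition must satisfy three properties: every vertex lies in some bag; for every edge, both endpoints lie together in some bag; and for every vertex, the bags containing it form a connected subtree. Here vertex 4 appears in no bag, so the decomposition is invalid.

No — vertex 4 appears in no bag.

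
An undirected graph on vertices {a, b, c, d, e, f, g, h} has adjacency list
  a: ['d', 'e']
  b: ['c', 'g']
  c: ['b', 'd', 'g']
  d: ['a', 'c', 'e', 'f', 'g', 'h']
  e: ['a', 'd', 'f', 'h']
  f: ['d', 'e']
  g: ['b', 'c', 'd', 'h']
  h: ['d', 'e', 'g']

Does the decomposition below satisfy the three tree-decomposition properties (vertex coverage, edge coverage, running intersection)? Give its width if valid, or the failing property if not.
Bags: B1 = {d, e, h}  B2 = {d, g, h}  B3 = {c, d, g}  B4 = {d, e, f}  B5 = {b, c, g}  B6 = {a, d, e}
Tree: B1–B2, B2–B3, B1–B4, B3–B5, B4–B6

Yes; width 2.

Checking the three conditions: (i) the bags cover all of {a, b, c, d, e, f, g, h}; (ii) for each edge, some bag contains both endpoints; (iii) the bags containing any fixed vertex form a subtree. All hold, so the decomposition is valid with width 3 − 1 = 2.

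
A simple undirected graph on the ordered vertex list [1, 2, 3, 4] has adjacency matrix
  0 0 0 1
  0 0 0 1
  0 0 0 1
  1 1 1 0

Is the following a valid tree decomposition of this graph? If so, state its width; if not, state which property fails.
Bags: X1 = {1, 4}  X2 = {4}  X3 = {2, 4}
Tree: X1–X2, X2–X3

No — vertex 3 appears in no bag.

A tree decomposition must satisfy three properties: every vertex lies in some bag; for every edge, both endpoints lie together in some bag; and for every vertex, the bags containing it form a connected subtree. Here vertex 3 appears in no bag, so the decomposition is invalid.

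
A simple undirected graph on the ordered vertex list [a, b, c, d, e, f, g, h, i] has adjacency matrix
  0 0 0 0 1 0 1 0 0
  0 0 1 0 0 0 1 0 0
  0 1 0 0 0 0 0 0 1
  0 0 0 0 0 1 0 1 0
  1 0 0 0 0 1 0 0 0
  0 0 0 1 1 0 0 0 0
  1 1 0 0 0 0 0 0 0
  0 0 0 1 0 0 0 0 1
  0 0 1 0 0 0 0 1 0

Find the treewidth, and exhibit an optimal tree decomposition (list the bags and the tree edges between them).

Each bag holds 3 vertices, so the decomposition has width 2, which upper-bounds the treewidth. Since b–c–i–h–d–f–e–a–g–b is a cycle in G, G is not acyclic. Forests are exactly the graphs of treewidth ≤ 1, so tw(G) ≥ 2. Hence tw(G) = 2 exactly.

Treewidth 2.
Bags: B1 = {b, c, i}  B2 = {b, h, i}  B3 = {b, d, h}  B4 = {b, d, f}  B5 = {b, e, f}  B6 = {a, b, e}  B7 = {a, b, g}
Tree: B1–B2, B2–B3, B3–B4, B4–B5, B5–B6, B6–B7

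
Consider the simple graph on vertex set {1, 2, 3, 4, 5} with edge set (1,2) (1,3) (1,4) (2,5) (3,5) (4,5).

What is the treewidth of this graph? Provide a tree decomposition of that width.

Treewidth 2.
Bags: B1 = {1, 2, 5}  B2 = {1, 3, 5}  B3 = {1, 4, 5}
Tree: B1–B2, B2–B3

Every bag has size at most 3, so the width is 3 − 1 = 2 and tw(G) ≤ 2. The edges 2–1–3–5–2 form a cycle, so G is not a tree and its treewidth is at least 2. Combining the bounds, tw(G) = 2.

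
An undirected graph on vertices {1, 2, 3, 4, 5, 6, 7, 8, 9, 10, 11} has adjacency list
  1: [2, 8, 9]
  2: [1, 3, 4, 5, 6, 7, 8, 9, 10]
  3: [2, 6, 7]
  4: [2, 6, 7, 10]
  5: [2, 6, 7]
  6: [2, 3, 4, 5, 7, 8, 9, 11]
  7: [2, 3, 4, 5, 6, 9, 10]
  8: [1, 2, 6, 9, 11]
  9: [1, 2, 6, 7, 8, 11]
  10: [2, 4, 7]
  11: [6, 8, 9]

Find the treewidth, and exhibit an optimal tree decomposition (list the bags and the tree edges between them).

Every bag has size at most 4, so the width is 4 − 1 = 3 and tw(G) ≤ 3. On the other hand G contains the 4-clique {1, 2, 8, 9}. A clique must lie in a single bag of any decomposition, so no decomposition can have width below 3. Combining the bounds, tw(G) = 3.

Treewidth 3.
One optimal decomposition is:
Bags: B1 = {2, 4, 6, 7}  B2 = {2, 6, 7, 9}  B3 = {2, 6, 8, 9}  B4 = {1, 2, 8, 9}  B5 = {2, 3, 6, 7}  B6 = {6, 8, 9, 11}  B7 = {2, 4, 7, 10}  B8 = {2, 5, 6, 7}
Tree: B1–B2, B2–B3, B3–B4, B2–B5, B3–B6, B1–B7, B1–B8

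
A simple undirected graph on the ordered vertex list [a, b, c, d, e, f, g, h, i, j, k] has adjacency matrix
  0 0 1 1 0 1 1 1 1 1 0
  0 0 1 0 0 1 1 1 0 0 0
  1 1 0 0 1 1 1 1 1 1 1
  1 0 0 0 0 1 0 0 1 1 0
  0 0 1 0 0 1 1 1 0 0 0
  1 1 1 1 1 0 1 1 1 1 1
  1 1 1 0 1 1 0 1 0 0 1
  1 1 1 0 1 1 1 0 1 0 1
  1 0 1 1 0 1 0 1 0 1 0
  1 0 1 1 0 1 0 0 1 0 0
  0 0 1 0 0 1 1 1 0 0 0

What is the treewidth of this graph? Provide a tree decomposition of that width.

Every bag has size at most 5, so the width is 5 − 1 = 4 and tw(G) ≤ 4. Conversely, {a, d, f, i, j} is a clique of size 5, and the vertices of any clique must share a bag in every tree decomposition; so some bag has ≥ 5 vertices and tw(G) ≥ 4. Therefore the treewidth is 4.

Treewidth 4.
One optimal decomposition is:
Bags: B1 = {a, c, f, g, h}  B2 = {a, c, f, h, i}  B3 = {c, f, g, h, k}  B4 = {c, e, f, g, h}  B5 = {b, c, f, g, h}  B6 = {a, c, f, i, j}  B7 = {a, d, f, i, j}
Tree: B1–B2, B1–B3, B3–B4, B3–B5, B2–B6, B6–B7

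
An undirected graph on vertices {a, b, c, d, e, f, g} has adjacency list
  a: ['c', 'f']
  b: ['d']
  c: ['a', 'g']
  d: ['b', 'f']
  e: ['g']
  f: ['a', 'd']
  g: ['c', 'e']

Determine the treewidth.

1

A width-1 tree decomposition is:
Bags: B1 = {e, g}  B2 = {c, g}  B3 = {a, c}  B4 = {a, f}  B5 = {d, f}  B6 = {b, d}
Tree: B1–B2, B2–B3, B3–B4, B4–B5, B5–B6
Every bag has size at most 2, so the width is 2 − 1 = 1 and tw(G) ≤ 1. Any graph with an edge has treewidth ≥ 1, and G has the edge e–g. The upper and lower bounds meet at 1, so that is the treewidth.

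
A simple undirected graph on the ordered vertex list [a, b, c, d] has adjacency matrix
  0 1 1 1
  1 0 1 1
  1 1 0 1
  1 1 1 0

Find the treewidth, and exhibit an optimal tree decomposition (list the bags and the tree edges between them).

A single bag containing all 4 vertices is trivially a valid decomposition of width 3. Conversely, {a, b, c, d} is a clique of size 4, and the vertices of any clique must share a bag in every tree decomposition; so some bag has ≥ 4 vertices and tw(G) ≥ 3. Hence tw(G) = 3 exactly.

Treewidth 3.
Bags: B1 = {a, b, c, d}
Tree: (single bag)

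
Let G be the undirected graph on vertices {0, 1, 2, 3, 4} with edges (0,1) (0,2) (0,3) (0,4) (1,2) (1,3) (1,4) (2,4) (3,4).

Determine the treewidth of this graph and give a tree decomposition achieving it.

Treewidth 3.
One such decomposition:
Bags: B1 = {0, 1, 3, 4}  B2 = {0, 1, 2, 4}
Tree: B1–B2

Each bag holds 4 vertices, so the decomposition has width 3, which upper-bounds the treewidth. For the lower bound, the 4 vertices {0, 1, 2, 4} are pairwise adjacent, and any tree decomposition puts a clique entirely inside one bag — forcing width ≥ 3. Combining the bounds, tw(G) = 3.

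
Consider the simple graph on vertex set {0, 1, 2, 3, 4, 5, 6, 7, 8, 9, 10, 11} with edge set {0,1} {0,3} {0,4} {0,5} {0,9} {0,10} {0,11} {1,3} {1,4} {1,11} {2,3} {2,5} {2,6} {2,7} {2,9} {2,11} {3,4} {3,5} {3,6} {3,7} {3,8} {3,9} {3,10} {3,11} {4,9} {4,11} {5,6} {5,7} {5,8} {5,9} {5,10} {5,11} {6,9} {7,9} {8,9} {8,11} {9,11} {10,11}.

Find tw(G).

A width-4 tree decomposition is:
Bags: B1 = {0, 3, 5, 10, 11}  B2 = {0, 3, 5, 9, 11}  B3 = {3, 5, 8, 9, 11}  B4 = {2, 3, 5, 9, 11}  B5 = {2, 3, 5, 6, 9}  B6 = {0, 3, 4, 9, 11}  B7 = {0, 1, 3, 4, 11}  B8 = {2, 3, 5, 7, 9}
Tree: B1–B2, B2–B3, B3–B4, B4–B5, B2–B6, B6–B7, B5–B8
The largest bag has 5 vertices, giving width 4; this decomposition certifies tw(G) ≤ 4. For the lower bound, the 5 vertices {0, 1, 3, 4, 11} are pairwise adjacent, and any tree decomposition puts a clique entirely inside one bag — forcing width ≥ 4. Combining the bounds, tw(G) = 4.

4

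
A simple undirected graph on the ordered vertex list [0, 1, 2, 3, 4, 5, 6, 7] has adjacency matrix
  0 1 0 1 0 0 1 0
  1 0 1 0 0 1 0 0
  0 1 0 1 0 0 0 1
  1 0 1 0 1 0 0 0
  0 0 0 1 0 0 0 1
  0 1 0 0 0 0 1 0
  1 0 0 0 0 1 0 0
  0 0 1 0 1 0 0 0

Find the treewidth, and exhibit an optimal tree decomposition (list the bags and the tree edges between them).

Every bag has size at most 3, so the width is 3 − 1 = 2 and tw(G) ≤ 2. For the lower bound, G contains the cycle 4–7–2–3–4, so G is not a forest; only forests have treewidth ≤ 1, hence tw(G) ≥ 2. The upper and lower bounds meet at 2, so that is the treewidth.

Treewidth 2.
One optimal decomposition is:
Bags: B1 = {3, 4, 7}  B2 = {2, 3, 7}  B3 = {0, 2, 3}  B4 = {0, 1, 2}  B5 = {0, 1, 6}  B6 = {1, 5, 6}
Tree: B1–B2, B2–B3, B3–B4, B4–B5, B5–B6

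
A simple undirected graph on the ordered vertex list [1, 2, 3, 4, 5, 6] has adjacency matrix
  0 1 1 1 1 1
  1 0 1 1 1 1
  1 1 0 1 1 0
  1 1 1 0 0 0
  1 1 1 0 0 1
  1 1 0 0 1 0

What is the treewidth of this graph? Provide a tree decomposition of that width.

Treewidth 3.
Bags: B1 = {1, 2, 3, 4}  B2 = {1, 2, 3, 5}  B3 = {1, 2, 5, 6}
Tree: B1–B2, B2–B3

Every bag has size at most 4, so the width is 4 − 1 = 3 and tw(G) ≤ 3. Conversely, {1, 2, 3, 4} is a clique of size 4, and the vertices of any clique must share a bag in every tree decomposition; so some bag has ≥ 4 vertices and tw(G) ≥ 3. Combining the bounds, tw(G) = 3.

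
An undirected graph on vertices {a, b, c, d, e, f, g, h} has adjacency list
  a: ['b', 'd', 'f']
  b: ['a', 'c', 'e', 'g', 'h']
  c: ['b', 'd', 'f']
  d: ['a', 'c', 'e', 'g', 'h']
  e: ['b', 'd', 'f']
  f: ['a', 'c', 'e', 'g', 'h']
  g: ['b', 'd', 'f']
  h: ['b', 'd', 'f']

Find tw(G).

A width-3 tree decomposition is:
Bags: B1 = {b, d, f, h}  B2 = {b, d, e, f}  B3 = {b, d, f, g}  B4 = {b, c, d, f}  B5 = {a, b, d, f}
Tree: B1–B2, B2–B3, B3–B4, B4–B5
The largest bag has 4 vertices, giving width 3; this decomposition certifies tw(G) ≤ 3. For the lower bound: the 4 vertex sets {f,h}, {b,e}, {d}, {g} are disjoint, each induces a connected subgraph, and every pair is joined by at least one edge of G. Contracting each set to a single vertex therefore yields K_{4} as a minor, and since treewidth is minor-monotone, tw(G) ≥ tw(K_{4}) = 3. The upper and lower bounds meet at 3, so that is the treewidth.

3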